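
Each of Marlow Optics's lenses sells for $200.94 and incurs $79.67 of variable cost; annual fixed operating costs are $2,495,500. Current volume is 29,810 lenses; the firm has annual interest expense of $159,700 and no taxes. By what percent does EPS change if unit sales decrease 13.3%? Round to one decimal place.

-50.1%

Total contribution margin = 29,810 × $121.27 = $3,615,058.70.
EBIT = $3,615,058.70 − $2,495,500 = $1,119,558.70.
After interest of $159,700.00, pre-tax earnings = $959,858.70.
Degree of combined leverage = contribution ÷ (EBIT − I) = $3,615,058.70 ÷ $959,858.70 = 3.7662.
%ΔEPS = DCL × %ΔSales = 3.7662 × -13.3% = -50.1%.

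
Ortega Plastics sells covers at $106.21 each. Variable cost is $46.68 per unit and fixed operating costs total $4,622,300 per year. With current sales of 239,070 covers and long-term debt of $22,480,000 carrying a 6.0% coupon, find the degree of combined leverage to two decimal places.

Total contribution margin = 239,070 × $59.53 = $14,231,837.10.
Operating income = contribution − fixed costs = $14,231,837.10 − $4,622,300 = $9,609,537.10. Interest = $1,348,800.00.
DOL = $14,231,837.10 ÷ $9,609,537.10 = 1.4810; DFL = $9,609,537.10 ÷ $8,260,737.10 = 1.1633.
DCL = DOL × DFL = 1.4810 × 1.1633 = 1.7228.

1.72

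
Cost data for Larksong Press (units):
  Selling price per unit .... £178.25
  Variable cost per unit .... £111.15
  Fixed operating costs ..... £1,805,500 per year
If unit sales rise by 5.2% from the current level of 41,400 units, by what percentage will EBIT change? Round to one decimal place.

Contribution at this volume is 41,400 × £67.10 = £2,777,940.00.
Operating income = contribution − fixed costs = £2,777,940.00 − £1,805,500 = £972,440.00.
So DOL = total CM / EBIT = £2,777,940.00 / £972,440.00 = 2.8567.
So EBIT moves 2.8567 × (+5.2%) = +14.9%.

+14.9%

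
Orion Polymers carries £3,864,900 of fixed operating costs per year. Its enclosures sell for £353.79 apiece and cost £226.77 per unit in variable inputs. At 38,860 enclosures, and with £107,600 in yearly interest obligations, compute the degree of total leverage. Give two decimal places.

5.12

Total contribution margin = 38,860 × £127.02 = £4,935,997.20.
Subtracting fixed costs: EBIT = £4,935,997.20 − £3,864,900 = £1,071,097.20. Interest = £107,600.00, so EBIT − I = £963,497.20.
Degree of total leverage = total CM / (EBIT − interest) = £4,935,997.20 / £963,497.20 = 5.1230.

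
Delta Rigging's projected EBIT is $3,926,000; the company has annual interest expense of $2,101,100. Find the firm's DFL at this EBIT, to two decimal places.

Annual interest charges come to $2,101,100.00.
DFL = EBIT ÷ (EBIT − I) = $3,926,000 ÷ ($3,926,000 − $2,101,100.00) = $3,926,000 ÷ $1,824,900.00 = 2.1514.

2.15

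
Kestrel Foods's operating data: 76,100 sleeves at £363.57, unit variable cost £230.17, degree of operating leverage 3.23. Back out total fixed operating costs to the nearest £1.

£7,008,786

Total contribution margin = 76,100 × £133.40 = £10,151,740.00.
Since DOL = CM ÷ EBIT, EBIT = £10,151,740.00 ÷ 3.23 = £3,142,953.56.
And FC = contribution − EBIT = £10,151,740.00 − £3,142,953.56 = £7,008,786.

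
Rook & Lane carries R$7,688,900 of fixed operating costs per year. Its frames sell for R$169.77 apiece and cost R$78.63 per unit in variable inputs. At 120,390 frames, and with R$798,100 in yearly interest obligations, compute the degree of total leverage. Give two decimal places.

At 120,390 units, contribution = 120,390 × R$91.14 = R$10,972,344.60.
Operating income = contribution − fixed costs = R$10,972,344.60 − R$7,688,900 = R$3,283,444.60. Interest = R$798,100.00, so EBIT − I = R$2,485,344.60.
Degree of total leverage = total CM / (EBIT − interest) = R$10,972,344.60 / R$2,485,344.60 = 4.4148.

4.41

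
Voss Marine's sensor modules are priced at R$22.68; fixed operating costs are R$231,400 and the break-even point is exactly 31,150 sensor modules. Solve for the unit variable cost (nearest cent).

R$15.25

Contribution per unit must be FC / Q = R$231,400 / 31,150 = R$7.4286.
Variable cost per unit = R$22.68 − R$7.4286 = R$15.25.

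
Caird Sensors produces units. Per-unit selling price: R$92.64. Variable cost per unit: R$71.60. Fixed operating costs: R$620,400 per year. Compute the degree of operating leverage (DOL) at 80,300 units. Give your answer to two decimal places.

1.58

Total contribution margin = 80,300 × R$21.04 = R$1,689,512.00.
Operating income = contribution − fixed costs = R$1,689,512.00 − R$620,400 = R$1,069,112.00.
DOL = contribution ÷ EBIT = R$1,689,512.00 ÷ R$1,069,112.00 = 1.5803.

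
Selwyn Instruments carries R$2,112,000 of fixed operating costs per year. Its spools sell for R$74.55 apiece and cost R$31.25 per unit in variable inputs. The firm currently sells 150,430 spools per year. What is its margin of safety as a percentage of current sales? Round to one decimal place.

Each unit contributes R$74.55 − R$31.25 = R$43.30. Break-even units = R$2,112,000 ÷ R$43.30 = 48,775.98; break-even revenue = 48,775.98 × R$74.55 = R$3,636,249.42.
Actual sales revenue = 150,430 × R$74.55 = R$11,214,556.50.
Margin of safety = (R$11,214,556.50 − R$3,636,249.42) ÷ R$11,214,556.50 = 67.6%.

67.6%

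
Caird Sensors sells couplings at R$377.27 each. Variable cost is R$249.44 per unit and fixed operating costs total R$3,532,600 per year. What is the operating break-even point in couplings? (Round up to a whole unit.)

Contribution margin per unit = R$377.27 − R$249.44 = R$127.83.
Break-even volume = fixed costs ÷ CM per unit = R$3,532,600 ÷ R$127.83 = 27,635.14, so 27,636 couplings.

27,636 couplings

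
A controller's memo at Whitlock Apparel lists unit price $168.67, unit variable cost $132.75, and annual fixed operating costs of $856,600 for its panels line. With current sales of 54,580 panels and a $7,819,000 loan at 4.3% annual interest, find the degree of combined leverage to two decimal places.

2.55

Contribution at this volume is 54,580 × $35.92 = $1,960,513.60.
Operating income = contribution − fixed costs = $1,960,513.60 − $856,600 = $1,103,913.60. Interest = $336,217.00, so EBIT − I = $767,696.60.
Degree of total leverage = total CM / (EBIT − interest) = $1,960,513.60 / $767,696.60 = 2.5538.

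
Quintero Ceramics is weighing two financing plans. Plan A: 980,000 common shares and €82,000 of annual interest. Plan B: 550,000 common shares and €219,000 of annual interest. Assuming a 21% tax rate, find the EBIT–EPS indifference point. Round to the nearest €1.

€394,233

Set EPS_A = EPS_B: (EBIT − €82,000)(1 − 0.21) ÷ 980,000 = (EBIT − €219,000)(1 − 0.21) ÷ 550,000.
Cancelling (1 − t) and cross-multiplying: 550,000·(EBIT − 82,000) = 980,000·(EBIT − 219,000).
Solving, EBIT = (219,000·980,000 − 82,000·550,000) / (980,000 − 550,000) = 169,520,000,000 / 430,000 = 394,232.56.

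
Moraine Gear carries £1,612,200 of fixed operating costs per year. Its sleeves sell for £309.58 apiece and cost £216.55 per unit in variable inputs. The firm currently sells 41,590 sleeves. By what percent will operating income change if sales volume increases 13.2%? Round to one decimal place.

+22.6%

Contribution at this volume is 41,590 × £93.03 = £3,869,117.70.
EBIT = £3,869,117.70 − £1,612,200 = £2,256,917.70.
Degree of operating leverage = £3,869,117.70 / £2,256,917.70 = 1.7143.
%ΔEBIT = DOL × %ΔSales = 1.7143 × +13.2% = +22.6%.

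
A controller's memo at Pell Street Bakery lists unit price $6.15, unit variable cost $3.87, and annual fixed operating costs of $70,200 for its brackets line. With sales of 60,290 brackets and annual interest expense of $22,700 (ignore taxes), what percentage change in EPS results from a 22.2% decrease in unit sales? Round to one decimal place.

At 60,290 units, contribution = 60,290 × $2.28 = $137,461.20.
Subtracting fixed costs: EBIT = $137,461.20 − $70,200 = $67,261.20.
Interest = $22,700.00, so EBIT − I = $44,561.20.
Degree of combined leverage = contribution ÷ (EBIT − I) = $137,461.20 ÷ $44,561.20 = 3.0848.
%ΔEPS = DCL × %ΔSales = 3.0848 × -22.2% = -68.5%.

-68.5%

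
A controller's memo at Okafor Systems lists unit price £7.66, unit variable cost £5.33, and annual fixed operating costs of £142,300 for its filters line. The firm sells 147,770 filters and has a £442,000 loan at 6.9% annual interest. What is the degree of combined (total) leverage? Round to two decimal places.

Total contribution margin = 147,770 × £2.33 = £344,304.10.
Operating income = contribution − fixed costs = £344,304.10 − £142,300 = £202,004.10. Interest = £30,498.00, so EBIT − I = £171,506.10.
Degree of total leverage = total CM / (EBIT − interest) = £344,304.10 / £171,506.10 = 2.0075.

2.01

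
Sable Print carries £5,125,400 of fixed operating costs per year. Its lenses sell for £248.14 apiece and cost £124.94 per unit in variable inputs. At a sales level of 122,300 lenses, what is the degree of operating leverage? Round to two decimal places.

1.52

At 122,300 units, contribution = 122,300 × £123.20 = £15,067,360.00.
Subtracting fixed costs: EBIT = £15,067,360.00 − £5,125,400 = £9,941,960.00.
DOL = contribution ÷ EBIT = £15,067,360.00 ÷ £9,941,960.00 = 1.5155.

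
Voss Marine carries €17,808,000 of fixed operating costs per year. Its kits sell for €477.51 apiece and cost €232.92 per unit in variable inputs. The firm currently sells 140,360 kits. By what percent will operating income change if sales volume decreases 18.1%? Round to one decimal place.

-37.6%

At 140,360 units, contribution = 140,360 × €244.59 = €34,330,652.40.
Operating income = contribution − fixed costs = €34,330,652.40 − €17,808,000 = €16,522,652.40.
So DOL = total CM / EBIT = €34,330,652.40 / €16,522,652.40 = 2.0778.
%ΔEBIT = DOL × %ΔSales = 2.0778 × -18.1% = -37.6%.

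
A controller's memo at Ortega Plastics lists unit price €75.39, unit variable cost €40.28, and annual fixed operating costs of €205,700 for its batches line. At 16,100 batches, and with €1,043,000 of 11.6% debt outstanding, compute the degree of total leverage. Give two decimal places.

2.37

Contribution at this volume is 16,100 × €35.11 = €565,271.00.
EBIT = €565,271.00 − €205,700 = €359,571.00. Interest = €120,988.00, so EBIT − I = €238,583.00.
DCL = contribution ÷ (EBIT − I) = €565,271.00 ÷ €238,583.00 = 2.3693.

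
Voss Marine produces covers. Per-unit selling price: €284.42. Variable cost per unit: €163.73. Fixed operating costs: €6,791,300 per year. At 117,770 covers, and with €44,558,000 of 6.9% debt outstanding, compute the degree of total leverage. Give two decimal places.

3.27

Contribution at this volume is 117,770 × €120.69 = €14,213,661.30.
Subtracting fixed costs: EBIT = €14,213,661.30 − €6,791,300 = €7,422,361.30. Interest = €3,074,502.00, so EBIT − I = €4,347,859.30.
Degree of total leverage = total CM / (EBIT − interest) = €14,213,661.30 / €4,347,859.30 = 3.2691.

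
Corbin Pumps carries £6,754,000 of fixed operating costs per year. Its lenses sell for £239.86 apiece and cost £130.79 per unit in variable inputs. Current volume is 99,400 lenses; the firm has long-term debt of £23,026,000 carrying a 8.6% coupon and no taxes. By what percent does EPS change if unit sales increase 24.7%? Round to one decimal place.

+127.1%

Contribution at this volume is 99,400 × £109.07 = £10,841,558.00.
EBIT = £10,841,558.00 − £6,754,000 = £4,087,558.00.
Interest = £1,980,236.00, so EBIT − I = £2,107,322.00.
Degree of combined leverage = contribution ÷ (EBIT − I) = £10,841,558.00 ÷ £2,107,322.00 = 5.1447.
EPS therefore changes by 5.1447 × (+24.7%) = +127.1%.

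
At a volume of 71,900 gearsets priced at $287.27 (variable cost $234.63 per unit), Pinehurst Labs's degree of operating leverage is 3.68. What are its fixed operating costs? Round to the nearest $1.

Contribution at this volume is 71,900 × $52.64 = $3,784,816.00.
DOL = contribution / EBIT, so EBIT = $3,784,816.00 / 3.68 = $1,028,482.61.
Fixed costs = CM − EBIT = $3,784,816.00 − $1,028,482.61 = $2,756,333.

$2,756,333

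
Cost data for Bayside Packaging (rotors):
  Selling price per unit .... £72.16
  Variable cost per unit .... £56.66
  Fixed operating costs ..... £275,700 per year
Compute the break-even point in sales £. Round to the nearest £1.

£1,283,517

CM per unit = £72.16 − £56.66 = £15.50; CM ratio = £15.50 / £72.16 = 0.2148.
Break-even revenue = fixed costs × price ÷ CM = £275,700 × £72.16 ÷ £15.50 = £1,283,517.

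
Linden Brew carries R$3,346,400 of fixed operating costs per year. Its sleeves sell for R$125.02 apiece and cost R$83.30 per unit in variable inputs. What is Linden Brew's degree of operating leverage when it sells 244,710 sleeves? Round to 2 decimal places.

1.49

Contribution at this volume is 244,710 × R$41.72 = R$10,209,301.20.
EBIT = R$10,209,301.20 − R$3,346,400 = R$6,862,901.20.
Degree of operating leverage = R$10,209,301.20 / R$6,862,901.20 = 1.4876.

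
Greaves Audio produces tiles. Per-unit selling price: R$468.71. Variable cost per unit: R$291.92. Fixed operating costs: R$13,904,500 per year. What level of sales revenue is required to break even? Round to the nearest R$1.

R$36,863,953

Contribution margin per unit = R$468.71 − R$291.92 = R$176.79, a CM ratio of R$176.79 ÷ R$468.71 = 0.3772.
Break-even revenue = fixed costs × price ÷ CM = R$13,904,500 × R$468.71 ÷ R$176.79 = R$36,863,953.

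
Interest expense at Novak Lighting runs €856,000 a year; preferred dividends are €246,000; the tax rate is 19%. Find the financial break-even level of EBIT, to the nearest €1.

€1,159,704

Grossing the preferred dividend up to pre-tax terms: €246,000 / (1 − 0.19) = €303,703.70.
EPS = 0 when EBIT covers interest plus the pre-tax preferred burden: €856,000 + €303,703.70 = €1,159,703.70.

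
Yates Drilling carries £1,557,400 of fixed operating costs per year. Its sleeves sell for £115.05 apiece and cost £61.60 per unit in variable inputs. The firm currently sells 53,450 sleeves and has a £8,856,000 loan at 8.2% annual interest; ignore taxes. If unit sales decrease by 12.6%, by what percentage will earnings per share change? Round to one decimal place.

At 53,450 units, contribution = 53,450 × £53.45 = £2,856,902.50.
Subtracting fixed costs: EBIT = £2,856,902.50 − £1,557,400 = £1,299,502.50.
After interest of £726,192.00, pre-tax earnings = £573,310.50.
Degree of combined leverage = contribution ÷ (EBIT − I) = £2,856,902.50 ÷ £573,310.50 = 4.9832.
EPS therefore changes by 4.9832 × (-12.6%) = -62.8%.

-62.8%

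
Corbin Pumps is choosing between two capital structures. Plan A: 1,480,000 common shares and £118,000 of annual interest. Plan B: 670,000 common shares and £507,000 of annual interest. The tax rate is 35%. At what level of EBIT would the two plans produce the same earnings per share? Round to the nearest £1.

Set EPS_A = EPS_B: (EBIT − £118,000)(1 − 0.35) ÷ 1,480,000 = (EBIT − £507,000)(1 − 0.35) ÷ 670,000.
The (1 − t) factor cancels: (EBIT − 118,000) × 670,000 = (EBIT − 507,000) × 1,480,000.
EBIT × (1,480,000 − 670,000) = 507,000 × 1,480,000 − 118,000 × 670,000 = 671,300,000,000, so EBIT = 671,300,000,000 ÷ 810,000 = 828,765.43.

£828,765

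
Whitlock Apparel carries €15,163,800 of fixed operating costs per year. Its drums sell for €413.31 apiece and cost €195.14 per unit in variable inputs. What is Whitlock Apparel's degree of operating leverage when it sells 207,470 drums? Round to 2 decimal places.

1.50

Total contribution margin = 207,470 × €218.17 = €45,263,729.90.
EBIT = €45,263,729.90 − €15,163,800 = €30,099,929.90.
DOL = contribution ÷ EBIT = €45,263,729.90 ÷ €30,099,929.90 = 1.5038.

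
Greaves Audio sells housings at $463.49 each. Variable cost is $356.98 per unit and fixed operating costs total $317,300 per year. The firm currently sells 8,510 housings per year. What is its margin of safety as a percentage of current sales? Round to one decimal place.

Unit CM = price − variable cost = $463.49 − $356.98 = $106.51. Break-even units = $317,300 ÷ $106.51 = 2,979.06; break-even revenue = 2,979.06 × $463.49 = $1,380,765.91.
Current sales = 8,510 × $463.49 = $3,944,299.90.
Margin of safety = ($3,944,299.90 − $1,380,765.91) ÷ $3,944,299.90 = 65.0%.

65.0%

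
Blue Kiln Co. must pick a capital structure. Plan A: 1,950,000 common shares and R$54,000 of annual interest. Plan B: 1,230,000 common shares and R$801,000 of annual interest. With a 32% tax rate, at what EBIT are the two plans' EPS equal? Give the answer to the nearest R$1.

R$2,077,125

At indifference, (EBIT − 54,000)(1 − t)/1,950,000 = (EBIT − 801,000)(1 − t)/1,230,000.
The (1 − t) factor cancels: (EBIT − 54,000) × 1,230,000 = (EBIT − 801,000) × 1,950,000.
Solving, EBIT = (801,000·1,950,000 − 54,000·1,230,000) / (1,950,000 − 1,230,000) = 1,495,530,000,000 / 720,000 = 2,077,125.00.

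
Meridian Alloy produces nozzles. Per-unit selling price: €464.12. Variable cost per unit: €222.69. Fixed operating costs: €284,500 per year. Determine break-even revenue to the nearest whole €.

€546,917

CM per unit = €464.12 − €222.69 = €241.43; CM ratio = €241.43 / €464.12 = 0.5202.
Break-even revenue = fixed costs × price ÷ CM = €284,500 × €464.12 ÷ €241.43 = €546,917.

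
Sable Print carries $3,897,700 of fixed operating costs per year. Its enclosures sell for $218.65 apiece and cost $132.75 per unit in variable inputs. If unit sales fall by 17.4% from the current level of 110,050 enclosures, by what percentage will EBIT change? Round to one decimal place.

Total contribution margin = 110,050 × $85.90 = $9,453,295.00.
Operating income = contribution − fixed costs = $9,453,295.00 − $3,897,700 = $5,555,595.00.
So DOL = total CM / EBIT = $9,453,295.00 / $5,555,595.00 = 1.7016.
So EBIT moves 1.7016 × (-17.4%) = -29.6%.

-29.6%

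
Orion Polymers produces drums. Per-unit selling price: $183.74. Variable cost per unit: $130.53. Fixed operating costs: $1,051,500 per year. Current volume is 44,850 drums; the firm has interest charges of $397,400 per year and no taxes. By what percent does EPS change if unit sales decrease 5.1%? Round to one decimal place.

Contribution at this volume is 44,850 × $53.21 = $2,386,468.50.
EBIT = $2,386,468.50 − $1,051,500 = $1,334,968.50.
Interest = $397,400.00, so EBIT − I = $937,568.50.
DCL = total CM / (EBIT − I) = $2,386,468.50 / $937,568.50 = 2.5454.
EPS therefore changes by 2.5454 × (-5.1%) = -13.0%.

-13.0%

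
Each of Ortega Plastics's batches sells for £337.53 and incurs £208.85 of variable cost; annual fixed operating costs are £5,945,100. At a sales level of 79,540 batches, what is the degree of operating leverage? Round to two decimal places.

2.39

Total contribution margin = 79,540 × £128.68 = £10,235,207.20.
EBIT = £10,235,207.20 − £5,945,100 = £4,290,107.20.
DOL = contribution ÷ EBIT = £10,235,207.20 ÷ £4,290,107.20 = 2.3858.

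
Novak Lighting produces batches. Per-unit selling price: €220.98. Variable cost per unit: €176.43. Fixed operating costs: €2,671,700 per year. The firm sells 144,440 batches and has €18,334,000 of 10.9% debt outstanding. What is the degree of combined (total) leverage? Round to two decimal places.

Contribution at this volume is 144,440 × €44.55 = €6,434,802.00.
Operating income = contribution − fixed costs = €6,434,802.00 − €2,671,700 = €3,763,102.00. Interest = €1,998,406.00.
DOL = €6,434,802.00 ÷ €3,763,102.00 = 1.7100; DFL = €3,763,102.00 ÷ €1,764,696.00 = 2.1324.
Combined leverage = 1.7100 × 2.1324 = 3.6464.

3.65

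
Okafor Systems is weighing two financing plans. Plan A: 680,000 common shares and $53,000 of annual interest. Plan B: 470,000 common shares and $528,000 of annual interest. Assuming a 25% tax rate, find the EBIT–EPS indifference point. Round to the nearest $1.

$1,591,095

At indifference, (EBIT − 53,000)(1 − t)/680,000 = (EBIT − 528,000)(1 − t)/470,000.
The (1 − t) factor cancels: (EBIT − 53,000) × 470,000 = (EBIT − 528,000) × 680,000.
Solving, EBIT = (528,000·680,000 − 53,000·470,000) / (680,000 − 470,000) = 334,130,000,000 / 210,000 = 1,591,095.24.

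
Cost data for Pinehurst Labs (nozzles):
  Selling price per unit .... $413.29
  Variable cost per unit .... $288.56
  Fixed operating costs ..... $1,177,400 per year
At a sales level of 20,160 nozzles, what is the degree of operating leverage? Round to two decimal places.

1.88

At 20,160 units, contribution = 20,160 × $124.73 = $2,514,556.80.
Subtracting fixed costs: EBIT = $2,514,556.80 − $1,177,400 = $1,337,156.80.
DOL = contribution ÷ EBIT = $2,514,556.80 ÷ $1,337,156.80 = 1.8805.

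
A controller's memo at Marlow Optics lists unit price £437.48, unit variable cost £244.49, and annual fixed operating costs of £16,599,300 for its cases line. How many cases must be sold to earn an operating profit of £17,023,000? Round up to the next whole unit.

174,218 cases

Contribution margin per unit = £437.48 − £244.49 = £192.99.
Units = (FC + target) / CM = (£16,599,300 + £17,023,000) / £192.99 = 174,217.84, so 174,218 cases.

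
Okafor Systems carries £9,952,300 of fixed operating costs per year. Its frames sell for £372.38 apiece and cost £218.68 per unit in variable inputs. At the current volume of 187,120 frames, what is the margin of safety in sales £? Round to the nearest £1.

Each unit contributes £372.38 − £218.68 = £153.70. Break-even units = £9,952,300 ÷ £153.70 = 64,751.46; break-even revenue = 64,751.46 × £372.38 = £24,112,150.12.
Current sales = 187,120 × £372.38 = £69,679,745.60.
Margin of safety = £69,679,745.60 − £24,112,150.12 = £45,567,595.

£45,567,595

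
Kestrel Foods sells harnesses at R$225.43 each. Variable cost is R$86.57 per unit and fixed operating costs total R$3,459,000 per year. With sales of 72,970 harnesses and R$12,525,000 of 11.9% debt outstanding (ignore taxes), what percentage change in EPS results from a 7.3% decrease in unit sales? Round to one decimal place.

Contribution at this volume is 72,970 × R$138.86 = R$10,132,614.20.
Operating income = contribution − fixed costs = R$10,132,614.20 − R$3,459,000 = R$6,673,614.20.
Interest = R$1,490,475.00, so EBIT − I = R$5,183,139.20.
Degree of combined leverage = contribution ÷ (EBIT − I) = R$10,132,614.20 ÷ R$5,183,139.20 = 1.9549.
%ΔEPS = DCL × %ΔSales = 1.9549 × -7.3% = -14.3%.

-14.3%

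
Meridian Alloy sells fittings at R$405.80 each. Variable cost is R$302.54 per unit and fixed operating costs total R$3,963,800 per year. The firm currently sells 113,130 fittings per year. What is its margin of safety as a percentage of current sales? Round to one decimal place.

66.1%

Contribution margin per unit = R$405.80 − R$302.54 = R$103.26. Break-even units = R$3,963,800 ÷ R$103.26 = 38,386.60; break-even revenue = 38,386.60 × R$405.80 = R$15,577,281.04.
Actual sales revenue = 113,130 × R$405.80 = R$45,908,154.00.
Margin of safety = (R$45,908,154.00 − R$15,577,281.04) ÷ R$45,908,154.00 = 66.1%.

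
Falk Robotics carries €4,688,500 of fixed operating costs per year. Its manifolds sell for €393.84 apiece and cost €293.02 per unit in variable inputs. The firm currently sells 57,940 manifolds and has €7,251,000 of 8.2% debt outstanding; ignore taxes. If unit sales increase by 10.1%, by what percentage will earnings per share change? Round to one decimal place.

+105.7%

At 57,940 units, contribution = 57,940 × €100.82 = €5,841,510.80.
Operating income = contribution − fixed costs = €5,841,510.80 − €4,688,500 = €1,153,010.80.
Interest = €594,582.00, so EBIT − I = €558,428.80.
Degree of combined leverage = contribution ÷ (EBIT − I) = €5,841,510.80 ÷ €558,428.80 = 10.4606.
%ΔEPS = DCL × %ΔSales = 10.4606 × +10.1% = +105.7%.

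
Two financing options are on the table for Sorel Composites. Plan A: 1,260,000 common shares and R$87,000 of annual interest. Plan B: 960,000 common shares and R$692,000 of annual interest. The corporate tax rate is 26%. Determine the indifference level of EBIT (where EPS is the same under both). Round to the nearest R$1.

R$2,628,000

Set EPS_A = EPS_B: (EBIT − R$87,000)(1 − 0.26) ÷ 1,260,000 = (EBIT − R$692,000)(1 − 0.26) ÷ 960,000.
Cancelling (1 − t) and cross-multiplying: 960,000·(EBIT − 87,000) = 1,260,000·(EBIT − 692,000).
EBIT × (1,260,000 − 960,000) = 692,000 × 1,260,000 − 87,000 × 960,000 = 788,400,000,000, so EBIT = 788,400,000,000 ÷ 300,000 = 2,628,000.00.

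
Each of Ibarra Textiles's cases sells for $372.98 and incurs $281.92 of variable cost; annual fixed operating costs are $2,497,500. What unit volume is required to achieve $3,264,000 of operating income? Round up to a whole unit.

Each unit contributes $372.98 − $281.92 = $91.06.
Units = (FC + target) / CM = ($2,497,500 + $3,264,000) / $91.06 = 63,271.47, so 63,272 cases.

63,272 cases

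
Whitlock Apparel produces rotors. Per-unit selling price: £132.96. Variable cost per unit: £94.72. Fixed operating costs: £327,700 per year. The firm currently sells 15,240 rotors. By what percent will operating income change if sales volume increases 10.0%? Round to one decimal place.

+22.8%

Contribution at this volume is 15,240 × £38.24 = £582,777.60.
Operating income = contribution − fixed costs = £582,777.60 − £327,700 = £255,077.60.
Degree of operating leverage = £582,777.60 / £255,077.60 = 2.2847.
%ΔEBIT = DOL × %ΔSales = 2.2847 × +10.0% = +22.8%.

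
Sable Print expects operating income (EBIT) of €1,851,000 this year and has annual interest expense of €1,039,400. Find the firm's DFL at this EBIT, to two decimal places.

2.28

Annual interest charges come to €1,039,400.00.
Degree of financial leverage = EBIT / (EBIT − interest) = €1,851,000 / €811,600.00 = 2.2807.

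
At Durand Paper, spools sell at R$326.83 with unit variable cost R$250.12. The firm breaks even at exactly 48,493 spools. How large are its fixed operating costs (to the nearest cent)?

Contribution margin per unit = R$326.83 − R$250.12 = R$76.71.
Fixed costs = break-even units × CM = 48,493 × R$76.71 = R$3,719,898.03.

R$3,719,898.03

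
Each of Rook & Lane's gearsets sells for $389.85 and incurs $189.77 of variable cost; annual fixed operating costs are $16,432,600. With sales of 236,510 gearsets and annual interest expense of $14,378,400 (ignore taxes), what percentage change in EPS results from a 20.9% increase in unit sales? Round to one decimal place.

Total contribution margin = 236,510 × $200.08 = $47,320,920.80.
Subtracting fixed costs: EBIT = $47,320,920.80 − $16,432,600 = $30,888,320.80.
After interest of $14,378,400.00, pre-tax earnings = $16,509,920.80.
DCL = total CM / (EBIT − I) = $47,320,920.80 / $16,509,920.80 = 2.8662.
EPS therefore changes by 2.8662 × (+20.9%) = +59.9%.

+59.9%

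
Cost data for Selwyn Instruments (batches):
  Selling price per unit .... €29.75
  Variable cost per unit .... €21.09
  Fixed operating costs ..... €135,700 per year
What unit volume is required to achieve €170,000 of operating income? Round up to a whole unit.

35,301 batches

Unit CM = price − variable cost = €29.75 − €21.09 = €8.66.
Required volume = (fixed costs + target profit) ÷ CM = (€135,700 + €170,000) ÷ €8.66 = 35,300.23, so 35,301 batches.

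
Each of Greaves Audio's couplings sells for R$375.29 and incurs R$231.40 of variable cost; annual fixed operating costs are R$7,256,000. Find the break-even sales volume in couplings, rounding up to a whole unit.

Each unit contributes R$375.29 − R$231.40 = R$143.89.
Units to break even: R$7,256,000 ÷ R$143.89 = 50,427.41, rounded up to 50,428.

50,428 couplings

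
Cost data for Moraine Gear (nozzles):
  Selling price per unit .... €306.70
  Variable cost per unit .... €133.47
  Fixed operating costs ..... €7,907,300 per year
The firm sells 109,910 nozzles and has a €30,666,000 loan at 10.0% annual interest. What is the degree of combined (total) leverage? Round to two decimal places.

2.36

Contribution at this volume is 109,910 × €173.23 = €19,039,709.30.
Operating income = contribution − fixed costs = €19,039,709.30 − €7,907,300 = €11,132,409.30. Interest = €3,066,600.00.
DOL = €19,039,709.30 ÷ €11,132,409.30 = 1.7103; DFL = €11,132,409.30 ÷ €8,065,809.30 = 1.3802.
DCL = DOL × DFL = 1.7103 × 1.3802 = 2.3606.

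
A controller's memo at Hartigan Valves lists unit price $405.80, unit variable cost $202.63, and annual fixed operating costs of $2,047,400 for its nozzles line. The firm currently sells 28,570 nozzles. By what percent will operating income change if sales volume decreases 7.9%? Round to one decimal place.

-12.2%

At 28,570 units, contribution = 28,570 × $203.17 = $5,804,566.90.
Operating income = contribution − fixed costs = $5,804,566.90 − $2,047,400 = $3,757,166.90.
So DOL = total CM / EBIT = $5,804,566.90 / $3,757,166.90 = 1.5449.
%ΔEBIT = DOL × %ΔSales = 1.5449 × -7.9% = -12.2%.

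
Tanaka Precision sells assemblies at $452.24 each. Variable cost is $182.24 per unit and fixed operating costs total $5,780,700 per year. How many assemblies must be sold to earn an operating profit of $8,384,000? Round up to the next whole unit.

Each unit contributes $452.24 − $182.24 = $270.00.
Required volume = (fixed costs + target profit) ÷ CM = ($5,780,700 + $8,384,000) ÷ $270.00 = 52,461.85, so 52,462 assemblies.

52,462 assemblies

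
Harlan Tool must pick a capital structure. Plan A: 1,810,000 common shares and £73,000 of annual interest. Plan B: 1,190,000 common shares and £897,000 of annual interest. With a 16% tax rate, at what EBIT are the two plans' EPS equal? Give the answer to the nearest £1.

Set EPS_A = EPS_B: (EBIT − £73,000)(1 − 0.16) ÷ 1,810,000 = (EBIT − £897,000)(1 − 0.16) ÷ 1,190,000.
The (1 − t) factor cancels: (EBIT − 73,000) × 1,190,000 = (EBIT − 897,000) × 1,810,000.
EBIT × (1,810,000 − 1,190,000) = 897,000 × 1,810,000 − 73,000 × 1,190,000 = 1,536,700,000,000, so EBIT = 1,536,700,000,000 ÷ 620,000 = 2,478,548.39.

£2,478,548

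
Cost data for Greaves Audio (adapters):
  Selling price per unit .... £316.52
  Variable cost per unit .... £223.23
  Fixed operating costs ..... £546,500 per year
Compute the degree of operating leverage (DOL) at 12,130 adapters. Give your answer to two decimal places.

Total contribution margin = 12,130 × £93.29 = £1,131,607.70.
Subtracting fixed costs: EBIT = £1,131,607.70 − £546,500 = £585,107.70.
DOL = contribution ÷ EBIT = £1,131,607.70 ÷ £585,107.70 = 1.9340.

1.93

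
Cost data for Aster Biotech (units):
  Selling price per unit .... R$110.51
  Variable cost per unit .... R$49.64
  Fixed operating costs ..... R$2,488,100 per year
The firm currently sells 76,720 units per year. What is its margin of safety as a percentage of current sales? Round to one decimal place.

Contribution margin per unit = R$110.51 − R$49.64 = R$60.87. Break-even units = R$2,488,100 ÷ R$60.87 = 40,875.64; break-even revenue = 40,875.64 × R$110.51 = R$4,517,166.60.
Current sales = 76,720 × R$110.51 = R$8,478,327.20.
Margin of safety = (R$8,478,327.20 − R$4,517,166.60) ÷ R$8,478,327.20 = 46.7%.

46.7%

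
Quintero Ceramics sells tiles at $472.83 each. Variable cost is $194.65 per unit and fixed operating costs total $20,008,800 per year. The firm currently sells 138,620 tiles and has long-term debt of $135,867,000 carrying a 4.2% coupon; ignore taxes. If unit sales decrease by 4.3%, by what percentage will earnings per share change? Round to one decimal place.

-12.9%

At 138,620 units, contribution = 138,620 × $278.18 = $38,561,311.60.
Subtracting fixed costs: EBIT = $38,561,311.60 − $20,008,800 = $18,552,511.60.
Interest = $5,706,414.00, so EBIT − I = $12,846,097.60.
DCL = total CM / (EBIT − I) = $38,561,311.60 / $12,846,097.60 = 3.0018.
EPS therefore changes by 3.0018 × (-4.3%) = -12.9%.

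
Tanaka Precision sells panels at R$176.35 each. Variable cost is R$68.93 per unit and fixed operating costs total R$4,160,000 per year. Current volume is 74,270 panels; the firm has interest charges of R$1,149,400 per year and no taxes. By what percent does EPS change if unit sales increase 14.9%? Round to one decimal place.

+44.5%

Contribution at this volume is 74,270 × R$107.42 = R$7,978,083.40.
Subtracting fixed costs: EBIT = R$7,978,083.40 − R$4,160,000 = R$3,818,083.40.
After interest of R$1,149,400.00, pre-tax earnings = R$2,668,683.40.
DCL = total CM / (EBIT − I) = R$7,978,083.40 / R$2,668,683.40 = 2.9895.
%ΔEPS = DCL × %ΔSales = 2.9895 × +14.9% = +44.5%.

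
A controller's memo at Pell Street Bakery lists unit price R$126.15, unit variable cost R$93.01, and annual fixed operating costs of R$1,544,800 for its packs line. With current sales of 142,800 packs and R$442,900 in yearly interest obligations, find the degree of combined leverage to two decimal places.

Contribution at this volume is 142,800 × R$33.14 = R$4,732,392.00.
Operating income = contribution − fixed costs = R$4,732,392.00 − R$1,544,800 = R$3,187,592.00. Interest = R$442,900.00, so EBIT − I = R$2,744,692.00.
DCL = contribution ÷ (EBIT − I) = R$4,732,392.00 ÷ R$2,744,692.00 = 1.7242.

1.72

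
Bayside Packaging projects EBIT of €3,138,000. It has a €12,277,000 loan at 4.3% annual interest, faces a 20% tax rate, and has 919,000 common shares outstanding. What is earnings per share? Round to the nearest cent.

€2.27

Pre-tax income = €3,138,000 − €527,911.00 = €2,610,089.00.
Net income = €2,610,089.00 × (1 − 0.20) = €2,088,071.20.
EPS = €2,088,071.20 ÷ 919,000 = €2.27.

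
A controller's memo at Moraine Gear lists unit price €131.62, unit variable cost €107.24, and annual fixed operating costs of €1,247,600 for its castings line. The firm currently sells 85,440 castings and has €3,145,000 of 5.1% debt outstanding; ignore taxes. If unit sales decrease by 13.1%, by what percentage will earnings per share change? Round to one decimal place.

Total contribution margin = 85,440 × €24.38 = €2,083,027.20.
Subtracting fixed costs: EBIT = €2,083,027.20 − €1,247,600 = €835,427.20.
Interest = €160,395.00, so EBIT − I = €675,032.20.
Degree of combined leverage = contribution ÷ (EBIT − I) = €2,083,027.20 ÷ €675,032.20 = 3.0858.
EPS therefore changes by 3.0858 × (-13.1%) = -40.4%.

-40.4%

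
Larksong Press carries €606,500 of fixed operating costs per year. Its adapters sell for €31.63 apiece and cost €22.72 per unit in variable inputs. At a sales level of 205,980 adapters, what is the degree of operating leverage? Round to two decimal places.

At 205,980 units, contribution = 205,980 × €8.91 = €1,835,281.80.
Subtracting fixed costs: EBIT = €1,835,281.80 − €606,500 = €1,228,781.80.
So DOL = total CM / EBIT = €1,835,281.80 / €1,228,781.80 = 1.4936.

1.49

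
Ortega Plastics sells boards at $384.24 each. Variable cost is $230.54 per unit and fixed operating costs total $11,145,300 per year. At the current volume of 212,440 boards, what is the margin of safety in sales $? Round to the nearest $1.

Contribution margin per unit = $384.24 − $230.54 = $153.70. Break-even units = $11,145,300 ÷ $153.70 = 72,513.34; break-even revenue = 72,513.34 × $384.24 = $27,862,524.87.
Current sales = 212,440 × $384.24 = $81,627,945.60.
Margin of safety = $81,627,945.60 − $27,862,524.87 = $53,765,421.

$53,765,421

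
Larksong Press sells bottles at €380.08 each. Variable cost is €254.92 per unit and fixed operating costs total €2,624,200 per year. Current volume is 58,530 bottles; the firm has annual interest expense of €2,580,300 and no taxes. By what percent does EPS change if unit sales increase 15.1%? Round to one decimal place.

Total contribution margin = 58,530 × €125.16 = €7,325,614.80.
Subtracting fixed costs: EBIT = €7,325,614.80 − €2,624,200 = €4,701,414.80.
Interest = €2,580,300.00, so EBIT − I = €2,121,114.80.
DCL = total CM / (EBIT − I) = €7,325,614.80 / €2,121,114.80 = 3.4537.
%ΔEPS = DCL × %ΔSales = 3.4537 × +15.1% = +52.2%.

+52.2%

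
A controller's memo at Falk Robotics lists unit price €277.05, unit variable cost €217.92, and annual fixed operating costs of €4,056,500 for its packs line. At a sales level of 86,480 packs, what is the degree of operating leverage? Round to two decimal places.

Total contribution margin = 86,480 × €59.13 = €5,113,562.40.
Operating income = contribution − fixed costs = €5,113,562.40 − €4,056,500 = €1,057,062.40.
So DOL = total CM / EBIT = €5,113,562.40 / €1,057,062.40 = 4.8375.

4.84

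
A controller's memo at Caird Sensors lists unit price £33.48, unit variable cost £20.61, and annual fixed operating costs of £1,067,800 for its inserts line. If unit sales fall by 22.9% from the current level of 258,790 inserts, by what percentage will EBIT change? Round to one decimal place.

-33.7%

At 258,790 units, contribution = 258,790 × £12.87 = £3,330,627.30.
Operating income = contribution − fixed costs = £3,330,627.30 − £1,067,800 = £2,262,827.30.
So DOL = total CM / EBIT = £3,330,627.30 / £2,262,827.30 = 1.4719.
%ΔEBIT = DOL × %ΔSales = 1.4719 × -22.9% = -33.7%.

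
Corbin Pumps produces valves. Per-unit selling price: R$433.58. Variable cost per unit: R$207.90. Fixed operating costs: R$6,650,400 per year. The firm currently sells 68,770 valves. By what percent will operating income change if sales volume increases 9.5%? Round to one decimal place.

Total contribution margin = 68,770 × R$225.68 = R$15,520,013.60.
Operating income = contribution − fixed costs = R$15,520,013.60 − R$6,650,400 = R$8,869,613.60.
DOL = contribution ÷ EBIT = R$15,520,013.60 ÷ R$8,869,613.60 = 1.7498.
So EBIT moves 1.7498 × (+9.5%) = +16.6%.

+16.6%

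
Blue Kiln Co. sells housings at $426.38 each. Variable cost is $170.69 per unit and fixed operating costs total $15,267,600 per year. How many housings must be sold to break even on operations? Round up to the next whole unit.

Contribution margin per unit = $426.38 − $170.69 = $255.69.
Break-even volume = fixed costs ÷ CM per unit = $15,267,600 ÷ $255.69 = 59,711.37, so 59,712 housings.

59,712 housings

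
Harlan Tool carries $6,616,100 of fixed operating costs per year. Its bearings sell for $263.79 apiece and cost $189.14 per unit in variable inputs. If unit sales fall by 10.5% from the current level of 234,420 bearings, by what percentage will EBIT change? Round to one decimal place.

-16.9%

Contribution at this volume is 234,420 × $74.65 = $17,499,453.00.
EBIT = $17,499,453.00 − $6,616,100 = $10,883,353.00.
So DOL = total CM / EBIT = $17,499,453.00 / $10,883,353.00 = 1.6079.
%ΔEBIT = DOL × %ΔSales = 1.6079 × -10.5% = -16.9%.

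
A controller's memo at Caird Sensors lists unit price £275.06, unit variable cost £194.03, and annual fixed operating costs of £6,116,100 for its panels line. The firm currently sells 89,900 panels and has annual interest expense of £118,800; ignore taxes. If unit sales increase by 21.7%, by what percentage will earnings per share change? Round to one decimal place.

+150.6%

Contribution at this volume is 89,900 × £81.03 = £7,284,597.00.
Subtracting fixed costs: EBIT = £7,284,597.00 − £6,116,100 = £1,168,497.00.
After interest of £118,800.00, pre-tax earnings = £1,049,697.00.
Degree of combined leverage = contribution ÷ (EBIT − I) = £7,284,597.00 ÷ £1,049,697.00 = 6.9397.
%ΔEPS = DCL × %ΔSales = 6.9397 × +21.7% = +150.6%.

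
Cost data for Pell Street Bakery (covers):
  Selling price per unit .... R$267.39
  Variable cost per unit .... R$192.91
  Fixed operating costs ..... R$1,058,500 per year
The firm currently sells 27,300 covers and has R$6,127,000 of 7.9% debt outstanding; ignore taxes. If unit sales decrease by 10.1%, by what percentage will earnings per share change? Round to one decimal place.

Contribution at this volume is 27,300 × R$74.48 = R$2,033,304.00.
Subtracting fixed costs: EBIT = R$2,033,304.00 − R$1,058,500 = R$974,804.00.
After interest of R$484,033.00, pre-tax earnings = R$490,771.00.
Degree of combined leverage = contribution ÷ (EBIT − I) = R$2,033,304.00 ÷ R$490,771.00 = 4.1431.
EPS therefore changes by 4.1431 × (-10.1%) = -41.8%.

-41.8%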